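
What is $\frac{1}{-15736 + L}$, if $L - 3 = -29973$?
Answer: $- \frac{1}{45706} \approx -2.1879 \cdot 10^{-5}$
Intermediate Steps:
$L = -29970$ ($L = 3 - 29973 = -29970$)
$\frac{1}{-15736 + L} = \frac{1}{-15736 - 29970} = \frac{1}{-45706} = - \frac{1}{45706}$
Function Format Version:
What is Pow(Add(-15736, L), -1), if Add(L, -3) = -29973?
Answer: Rational(-1, 45706) ≈ -2.1879e-5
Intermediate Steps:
L = -29970 (L = Add(3, -29973) = -29970)
Pow(Add(-15736, L), -1) = Pow(Add(-15736, -29970), -1) = Pow(-45706, -1) = Rational(-1, 45706)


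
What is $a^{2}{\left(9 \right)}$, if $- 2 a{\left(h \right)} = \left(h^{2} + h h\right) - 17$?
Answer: $\frac{21025}{4} \approx 5256.3$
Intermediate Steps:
$a{\left(h \right)} = \frac{17}{2} - h^{2}$ ($a{\left(h \right)} = - \frac{\left(h^{2} + h h\right) - 17}{2} = - \frac{\left(h^{2} + h^{2}\right) - 17}{2} = - \frac{2 h^{2} - 17}{2} = - \frac{-17 + 2 h^{2}}{2} = \frac{17}{2} - h^{2}$)
$a^{2}{\left(9 \right)} = \left(\frac{17}{2} - 9^{2}\right)^{2} = \left(\frac{17}{2} - 81\right)^{2} = \left(- \frac{145}{2}\right)^{2} = \frac{21025}{4}$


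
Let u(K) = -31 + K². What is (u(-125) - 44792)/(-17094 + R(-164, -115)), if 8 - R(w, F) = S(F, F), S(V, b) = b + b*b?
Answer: 14599/15098 ≈ 0.96695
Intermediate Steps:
S(V, b) = b + b²
R(w, F) = 8 - F*(1 + F)
(u(-125) - 44792)/(-17094 + R(-164, -115)) = ((-31 + (-125)²) - 44792)/(-17094 + (8 - 1*(-115)*(1 - 115))) = ((-31 + 15625) - 44792)/(-17094 + (8 - 1*(-115)*(-114))) = (15594 - 44792)/(-17094 + (8 - 13110)) = -29198/(-17094 - 13102) = -29198/(-30196) = -29198*(-1/30196) = 14599/15098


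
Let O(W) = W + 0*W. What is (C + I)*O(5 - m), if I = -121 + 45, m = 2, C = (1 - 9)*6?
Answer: -372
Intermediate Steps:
C = -48 (C = -8*6 = -48)
O(W) = W (O(W) = W + 0 = W)
I = -76
(C + I)*O(5 - m) = (-48 - 76)*(5 - 1*2) = -124*(5 - 2) = -124*3 = -372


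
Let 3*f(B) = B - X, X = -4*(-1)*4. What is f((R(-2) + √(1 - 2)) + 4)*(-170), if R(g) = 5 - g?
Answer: 850/3 - 170*I/3 ≈ 283.33 - 56.667*I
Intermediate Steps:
X = 16 (X = 4*4 = 16)
f(B) = -16/3 + B/3 (f(B) = (B - 1*16)/3 = (B - 16)/3 = (-16 + B)/3 = -16/3 + B/3)
f((R(-2) + √(1 - 2)) + 4)*(-170) = (-16/3 + (((5 - 1*(-2)) + √(1 - 2)) + 4)/3)*(-170) = (-16/3 + (((5 + 2) + √(-1)) + 4)/3)*(-170) = (-16/3 + ((7 + I) + 4)/3)*(-170) = (-16/3 + (11 + I)/3)*(-170) = (-16/3 + (11/3 + I/3))*(-170) = (-5/3 + I/3)*(-170) = 850/3 - 170*I/3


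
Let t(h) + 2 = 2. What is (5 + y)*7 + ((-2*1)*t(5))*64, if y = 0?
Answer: 35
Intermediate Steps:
t(h) = 0 (t(h) = -2 + 2 = 0)
(5 + y)*7 + ((-2*1)*t(5))*64 = (5 + 0)*7 + (-2*1*0)*64 = 5*7 - 2*0*64 = 35 + 0*64 = 35 + 0 = 35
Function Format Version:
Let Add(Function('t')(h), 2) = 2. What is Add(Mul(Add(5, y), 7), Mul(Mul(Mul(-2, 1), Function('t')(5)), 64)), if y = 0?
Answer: 35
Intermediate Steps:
Function('t')(h) = 0 (Function('t')(h) = Add(-2, 2) = 0)
Add(Mul(Add(5, y), 7), Mul(Mul(Mul(-2, 1), Function('t')(5)), 64)) = Add(Mul(Add(5, 0), 7), Mul(Mul(Mul(-2, 1), 0), 64)) = Add(Mul(5, 7), Mul(Mul(-2, 0), 64)) = Add(35, Mul(0, 64)) = Add(35, 0) = 35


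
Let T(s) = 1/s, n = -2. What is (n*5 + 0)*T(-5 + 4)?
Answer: 10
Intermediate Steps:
(n*5 + 0)*T(-5 + 4) = (-2*5 + 0)/(-5 + 4) = (-10 + 0)/(-1) = -10*(-1) = 10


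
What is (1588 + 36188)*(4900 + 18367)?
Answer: 878934192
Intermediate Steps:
(1588 + 36188)*(4900 + 18367) = 37776*23267 = 878934192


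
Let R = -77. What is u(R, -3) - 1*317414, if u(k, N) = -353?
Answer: -317767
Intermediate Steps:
u(R, -3) - 1*317414 = -353 - 1*317414 = -353 - 317414 = -317767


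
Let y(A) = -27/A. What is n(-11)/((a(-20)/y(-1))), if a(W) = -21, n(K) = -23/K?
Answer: -207/77 ≈ -2.6883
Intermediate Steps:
y(A) = -27/A
n(-11)/((a(-20)/y(-1))) = (-23/(-11))/((-21/((-27/(-1))))) = (-23*(-1/11))/((-21/((-27*(-1))))) = 23/(11*((-21/27))) = 23/(11*((-21*1/27))) = 23/(11*(-7/9)) = (23/11)*(-9/7) = -207/77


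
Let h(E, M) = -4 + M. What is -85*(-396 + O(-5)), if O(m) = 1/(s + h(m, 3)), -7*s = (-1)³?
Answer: 202555/6 ≈ 33759.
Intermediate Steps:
s = ⅐ (s = -⅐*(-1)³ = -⅐*(-1) = ⅐ ≈ 0.14286)
O(m) = -7/6 (O(m) = 1/(⅐ + (-4 + 3)) = 1/(⅐ - 1) = 1/(-6/7) = -7/6)
-85*(-396 + O(-5)) = -85*(-396 - 7/6) = -85*(-2383/6) = 202555/6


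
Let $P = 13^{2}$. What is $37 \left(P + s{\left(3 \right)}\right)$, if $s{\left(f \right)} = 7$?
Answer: $6512$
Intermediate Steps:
$P = 169$
$37 \left(P + s{\left(3 \right)}\right) = 37 \left(169 + 7\right) = 37 \cdot 176 = 6512$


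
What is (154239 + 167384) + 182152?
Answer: 503775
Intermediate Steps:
(154239 + 167384) + 182152 = 321623 + 182152 = 503775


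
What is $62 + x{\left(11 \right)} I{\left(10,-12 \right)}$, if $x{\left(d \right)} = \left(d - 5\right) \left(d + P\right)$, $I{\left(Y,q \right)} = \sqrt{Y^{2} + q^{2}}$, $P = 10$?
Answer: $62 + 252 \sqrt{61} \approx 2030.2$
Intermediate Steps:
$x{\left(d \right)} = \left(-5 + d\right) \left(10 + d\right)$ ($x{\left(d \right)} = \left(d - 5\right) \left(d + 10\right) = \left(-5 + d\right) \left(10 + d\right)$)
$62 + x{\left(11 \right)} I{\left(10,-12 \right)} = 62 + \left(-50 + 11^{2} + 5 \cdot 11\right) \sqrt{10^{2} + \left(-12\right)^{2}} = 62 + \left(-50 + 121 + 55\right) \sqrt{100 + 144} = 62 + 126 \sqrt{244} = 62 + 126 \cdot 2 \sqrt{61} = 62 + 252 \sqrt{61}$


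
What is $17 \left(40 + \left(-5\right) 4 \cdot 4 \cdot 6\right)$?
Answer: $-7480$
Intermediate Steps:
$17 \left(40 + \left(-5\right) 4 \cdot 4 \cdot 6\right) = 17 \left(40 + \left(-20\right) 4 \cdot 6\right) = 17 \left(40 - 480\right) = 17 \left(-440\right) = -7480$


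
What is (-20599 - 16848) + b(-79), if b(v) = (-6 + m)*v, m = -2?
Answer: -36815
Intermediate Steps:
b(v) = -8*v (b(v) = (-6 - 2)*v = -8*v)
(-20599 - 16848) + b(-79) = (-20599 - 16848) - 8*(-79) = -37447 + 632 = -36815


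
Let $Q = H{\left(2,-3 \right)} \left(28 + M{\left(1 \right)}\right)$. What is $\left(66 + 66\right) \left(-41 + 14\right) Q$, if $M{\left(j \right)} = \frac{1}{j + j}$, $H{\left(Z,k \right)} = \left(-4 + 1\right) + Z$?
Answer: $101574$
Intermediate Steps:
$H{\left(Z,k \right)} = -3 + Z$
$M{\left(j \right)} = \frac{1}{2 j}$
$Q = - \frac{57}{2}$ ($Q = \left(-3 + 2\right) \left(28 + \frac{1}{2 \cdot 1}\right) = - (28 + \frac{1}{2} \cdot 1) = - (28 + \frac{1}{2}) = \left(-1\right) \frac{57}{2} = - \frac{57}{2} \approx -28.5$)
$\left(66 + 66\right) \left(-41 + 14\right) Q = \left(66 + 66\right) \left(-41 + 14\right) \left(- \frac{57}{2}\right) = 132 \left(-27\right) \left(- \frac{57}{2}\right) = \left(-3564\right) \left(- \frac{57}{2}\right) = 101574$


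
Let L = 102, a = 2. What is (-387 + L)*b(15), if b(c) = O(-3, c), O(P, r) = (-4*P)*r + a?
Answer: -51870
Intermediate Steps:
O(P, r) = 2 - 4*P*r (O(P, r) = (-4*P)*r + 2 = -4*P*r + 2 = 2 - 4*P*r)
b(c) = 2 + 12*c (b(c) = 2 - 4*(-3)*c = 2 + 12*c)
(-387 + L)*b(15) = (-387 + 102)*(2 + 12*15) = -285*(2 + 180) = -285*182 = -51870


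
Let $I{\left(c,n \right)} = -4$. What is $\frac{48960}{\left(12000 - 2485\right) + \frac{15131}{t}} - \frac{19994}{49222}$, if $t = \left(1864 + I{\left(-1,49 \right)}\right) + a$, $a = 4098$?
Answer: $\frac{6612234374983}{1395579085111} \approx 4.738$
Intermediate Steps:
$t = 5958$ ($t = \left(1864 - 4\right) + 4098 = 1860 + 4098 = 5958$)
$\frac{48960}{\left(12000 - 2485\right) + \frac{15131}{t}} - \frac{19994}{49222} = \frac{48960}{\left(12000 - 2485\right) + \frac{15131}{5958}} - \frac{19994}{49222} = \frac{48960}{9515 + 15131 \cdot \frac{1}{5958}} - \frac{9997}{24611} = \frac{48960}{9515 + \frac{15131}{5958}} - \frac{9997}{24611} = \frac{48960}{\frac{56705501}{5958}} - \frac{9997}{24611} = 48960 \cdot \frac{5958}{56705501} - \frac{9997}{24611} = \frac{291703680}{56705501} - \frac{9997}{24611} = \frac{6612234374983}{1395579085111}$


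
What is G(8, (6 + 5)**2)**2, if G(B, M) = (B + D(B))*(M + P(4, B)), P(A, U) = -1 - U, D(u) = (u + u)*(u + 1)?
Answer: 289816576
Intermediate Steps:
D(u) = 2*u*(1 + u) (D(u) = (2*u)*(1 + u) = 2*u*(1 + u))
G(B, M) = (B + 2*B*(1 + B))*(-1 + M - B) (G(B, M) = (B + 2*B*(1 + B))*(M + (-1 - B)) = (B + 2*B*(1 + B))*(-1 + M - B))
G(8, (6 + 5)**2)**2 = (8*(-1 + (6 + 5)**2 - 1*8 - 2*(1 + 8)**2 + 2*(6 + 5)**2*(1 + 8)))**2 = (8*(-1 + 11**2 - 8 - 2*9**2 + 2*11**2*9))**2 = (8*(-1 + 121 - 8 - 2*81 + 2*121*9))**2 = (8*(-1 + 121 - 8 - 162 + 2178))**2 = (8*2128)**2 = 17024**2 = 289816576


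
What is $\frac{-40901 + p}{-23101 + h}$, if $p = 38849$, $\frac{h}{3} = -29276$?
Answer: $\frac{2052}{110929} \approx 0.018498$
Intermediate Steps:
$h = -87828$ ($h = 3 \left(-29276\right) = -87828$)
$\frac{-40901 + p}{-23101 + h} = \frac{-40901 + 38849}{-23101 - 87828} = - \frac{2052}{-110929} = \left(-2052\right) \left(- \frac{1}{110929}\right) = \frac{2052}{110929}$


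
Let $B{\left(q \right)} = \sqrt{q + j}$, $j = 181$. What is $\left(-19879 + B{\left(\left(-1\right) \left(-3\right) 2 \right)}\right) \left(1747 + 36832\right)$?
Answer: $-766911941 + 38579 \sqrt{187} \approx -7.6638 \cdot 10^{8}$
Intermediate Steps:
$B{\left(q \right)} = \sqrt{181 + q}$ ($B{\left(q \right)} = \sqrt{q + 181} = \sqrt{181 + q}$)
$\left(-19879 + B{\left(\left(-1\right) \left(-3\right) 2 \right)}\right) \left(1747 + 36832\right) = \left(-19879 + \sqrt{181 + \left(-1\right) \left(-3\right) 2}\right) \left(1747 + 36832\right) = \left(-19879 + \sqrt{181 + 3 \cdot 2}\right) 38579 = \left(-19879 + \sqrt{181 + 6}\right) 38579 = \left(-19879 + \sqrt{187}\right) 38579 = -766911941 + 38579 \sqrt{187}$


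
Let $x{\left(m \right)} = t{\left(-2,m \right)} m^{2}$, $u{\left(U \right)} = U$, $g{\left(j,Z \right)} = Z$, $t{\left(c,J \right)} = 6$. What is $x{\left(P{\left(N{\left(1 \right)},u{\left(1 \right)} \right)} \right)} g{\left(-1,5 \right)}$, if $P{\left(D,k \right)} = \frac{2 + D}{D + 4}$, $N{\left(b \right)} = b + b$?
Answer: $\frac{40}{3} \approx 13.333$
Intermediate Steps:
$N{\left(b \right)} = 2 b$
$P{\left(D,k \right)} = \frac{2 + D}{4 + D}$
$x{\left(m \right)} = 6 m^{2}$
$x{\left(P{\left(N{\left(1 \right)},u{\left(1 \right)} \right)} \right)} g{\left(-1,5 \right)} = 6 \left(\frac{2 + 2 \cdot 1}{4 + 2 \cdot 1}\right)^{2} \cdot 5 = 6 \left(\frac{2 + 2}{4 + 2}\right)^{2} \cdot 5 = 6 \left(\frac{1}{6} \cdot 4\right)^{2} \cdot 5 = 6 \left(\frac{2}{3}\right)^{2} \cdot 5 = 6 \cdot \frac{4}{9} \cdot 5 = \frac{8}{3} \cdot 5 = \frac{40}{3}$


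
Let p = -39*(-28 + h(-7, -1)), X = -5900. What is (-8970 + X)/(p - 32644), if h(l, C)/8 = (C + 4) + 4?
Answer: 7435/16868 ≈ 0.44078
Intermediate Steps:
h(l, C) = 64 + 8*C (h(l, C) = 8*((C + 4) + 4) = 8*((4 + C) + 4) = 8*(8 + C) = 64 + 8*C)
p = -1092 (p = -39*(-28 + (64 + 8*(-1))) = -39*(-28 + (64 - 8)) = -39*(-28 + 56) = -39*28 = -1092)
(-8970 + X)/(p - 32644) = (-8970 - 5900)/(-1092 - 32644) = -14870/(-33736) = -14870*(-1/33736) = 7435/16868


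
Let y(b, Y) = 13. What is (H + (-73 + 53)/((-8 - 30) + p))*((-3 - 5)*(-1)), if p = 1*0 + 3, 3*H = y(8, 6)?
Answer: 824/21 ≈ 39.238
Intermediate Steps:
H = 13/3 (H = (⅓)*13 = 13/3 ≈ 4.3333)
p = 3 (p = 0 + 3 = 3)
(H + (-73 + 53)/((-8 - 30) + p))*((-3 - 5)*(-1)) = (13/3 + (-73 + 53)/((-8 - 30) + 3))*((-3 - 5)*(-1)) = (13/3 - 20/(-38 + 3))*(-8*(-1)) = (13/3 - 20/(-35))*8 = (13/3 - 20*(-1/35))*8 = (13/3 + 4/7)*8 = (103/21)*8 = 824/21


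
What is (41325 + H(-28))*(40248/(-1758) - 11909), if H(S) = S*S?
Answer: -147214958905/293 ≈ -5.0244e+8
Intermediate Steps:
H(S) = S**2
(41325 + H(-28))*(40248/(-1758) - 11909) = (41325 + (-28)**2)*(40248/(-1758) - 11909) = (41325 + 784)*(40248*(-1/1758) - 11909) = 42109*(-6708/293 - 11909) = 42109*(-3496045/293) = -147214958905/293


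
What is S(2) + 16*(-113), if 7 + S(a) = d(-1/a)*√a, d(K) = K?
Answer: -1815 - √2/2 ≈ -1815.7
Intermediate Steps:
S(a) = -7 - 1/√a (S(a) = -7 + (-1/a)*√a = -7 - 1/√a)
S(2) + 16*(-113) = (-7 - 1/√2) + 16*(-113) = (-7 - √2/2) - 1808 = -1815 - √2/2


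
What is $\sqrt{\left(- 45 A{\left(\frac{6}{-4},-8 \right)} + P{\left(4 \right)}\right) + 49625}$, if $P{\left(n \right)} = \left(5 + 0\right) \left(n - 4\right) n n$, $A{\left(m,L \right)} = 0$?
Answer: $5 \sqrt{1985} \approx 222.77$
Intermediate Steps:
$P{\left(n \right)} = n^{2} \left(-20 + 5 n\right)$ ($P{\left(n \right)} = 5 \left(-4 + n\right) n n = \left(-20 + 5 n\right) n n = n \left(-20 + 5 n\right) n = n^{2} \left(-20 + 5 n\right)$)
$\sqrt{\left(- 45 A{\left(\frac{6}{-4},-8 \right)} + P{\left(4 \right)}\right) + 49625} = \sqrt{\left(\left(-45\right) 0 + 5 \cdot 4^{2} \left(-4 + 4\right)\right) + 49625} = \sqrt{\left(0 + 5 \cdot 16 \cdot 0\right) + 49625} = \sqrt{\left(0 + 0\right) + 49625} = \sqrt{0 + 49625} = \sqrt{49625} = 5 \sqrt{1985}$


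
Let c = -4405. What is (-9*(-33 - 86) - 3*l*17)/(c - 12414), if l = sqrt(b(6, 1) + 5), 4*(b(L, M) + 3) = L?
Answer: -1071/16819 + 51*sqrt(14)/33638 ≈ -0.058005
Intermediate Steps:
b(L, M) = -3 + L/4
l = sqrt(14)/2 (l = sqrt((-3 + (1/4)*6) + 5) = sqrt((-3 + 3/2) + 5) = sqrt(-3/2 + 5) = sqrt(7/2) = sqrt(14)/2 ≈ 1.8708)
(-9*(-33 - 86) - 3*l*17)/(c - 12414) = (-9*(-33 - 86) - 3*sqrt(14)/2*17)/(-4405 - 12414) = (-9*(-119) - 3*sqrt(14)/2*17)/(-16819) = (1071 - 51*sqrt(14)/2)*(-1/16819) = -1071/16819 + 51*sqrt(14)/33638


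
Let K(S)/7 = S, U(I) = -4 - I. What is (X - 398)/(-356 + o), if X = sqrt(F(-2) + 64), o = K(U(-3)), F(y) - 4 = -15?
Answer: 398/363 - sqrt(53)/363 ≈ 1.0764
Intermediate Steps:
F(y) = -11 (F(y) = 4 - 15 = -11)
K(S) = 7*S
o = -7 (o = 7*(-4 - 1*(-3)) = 7*(-4 + 3) = 7*(-1) = -7)
X = sqrt(53) (X = sqrt(-11 + 64) = sqrt(53) ≈ 7.2801)
(X - 398)/(-356 + o) = (sqrt(53) - 398)/(-356 - 7) = (-398 + sqrt(53))/(-363) = (-398 + sqrt(53))*(-1/363) = 398/363 - sqrt(53)/363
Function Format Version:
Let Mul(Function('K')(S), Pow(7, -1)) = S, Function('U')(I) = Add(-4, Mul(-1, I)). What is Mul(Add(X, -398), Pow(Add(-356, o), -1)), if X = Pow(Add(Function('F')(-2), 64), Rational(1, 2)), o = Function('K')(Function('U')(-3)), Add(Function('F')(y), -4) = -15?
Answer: Add(Rational(398, 363), Mul(Rational(-1, 363), Pow(53, Rational(1, 2)))) ≈ 1.0764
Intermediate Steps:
Function('F')(y) = -11 (Function('F')(y) = Add(4, -15) = -11)
Function('K')(S) = Mul(7, S)
o = -7 (o = Mul(7, Add(-4, Mul(-1, -3))) = Mul(7, Add(-4, 3)) = Mul(7, -1) = -7)
X = Pow(53, Rational(1, 2)) (X = Pow(Add(-11, 64), Rational(1, 2)) = Pow(53, Rational(1, 2)) ≈ 7.2801)
Mul(Add(X, -398), Pow(Add(-356, o), -1)) = Mul(Add(Pow(53, Rational(1, 2)), -398), Pow(Add(-356, -7), -1)) = Mul(Add(-398, Pow(53, Rational(1, 2))), Pow(-363, -1)) = Mul(Add(-398, Pow(53, Rational(1, 2))), Rational(-1, 363)) = Add(Rational(398, 363), Mul(Rational(-1, 363), Pow(53, Rational(1, 2))))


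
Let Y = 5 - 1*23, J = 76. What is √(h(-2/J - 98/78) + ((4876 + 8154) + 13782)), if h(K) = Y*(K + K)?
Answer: √1638590590/247 ≈ 163.88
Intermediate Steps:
Y = -18 (Y = 5 - 23 = -18)
h(K) = -36*K (h(K) = -18*(K + K) = -36*K)
√(h(-2/J - 98/78) + ((4876 + 8154) + 13782)) = √(-36*(-2/76 - 98/78) + ((4876 + 8154) + 13782)) = √(-36*(-2*1/76 - 98*1/78) + (13030 + 13782)) = √(-36*(-1/38 - 49/39) + 26812) = √(-36*(-1901/1482) + 26812) = √(11406/247 + 26812) = √(6633970/247) = √1638590590/247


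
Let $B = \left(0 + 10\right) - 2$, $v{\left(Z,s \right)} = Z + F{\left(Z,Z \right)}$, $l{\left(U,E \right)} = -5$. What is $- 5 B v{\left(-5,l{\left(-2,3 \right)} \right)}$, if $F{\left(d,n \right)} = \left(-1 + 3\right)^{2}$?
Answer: $40$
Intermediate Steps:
$F{\left(d,n \right)} = 4$ ($F{\left(d,n \right)} = 2^{2} = 4$)
$v{\left(Z,s \right)} = 4 + Z$ ($v{\left(Z,s \right)} = Z + 4 = 4 + Z$)
$B = 8$ ($B = 10 - 2 = 8$)
$- 5 B v{\left(-5,l{\left(-2,3 \right)} \right)} = \left(-5\right) 8 \left(4 - 5\right) = \left(-40\right) \left(-1\right) = 40$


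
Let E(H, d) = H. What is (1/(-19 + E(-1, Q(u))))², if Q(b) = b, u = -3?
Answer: 1/400 ≈ 0.0025000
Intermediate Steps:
(1/(-19 + E(-1, Q(u))))² = (1/(-19 - 1))² = (1/(-20))² = (-1/20)² = 1/400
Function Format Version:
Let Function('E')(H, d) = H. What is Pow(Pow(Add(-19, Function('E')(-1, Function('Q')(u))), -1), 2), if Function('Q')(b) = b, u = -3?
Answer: Rational(1, 400) ≈ 0.0025000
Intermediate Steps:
Pow(Pow(Add(-19, Function('E')(-1, Function('Q')(u))), -1), 2) = Pow(Pow(Add(-19, -1), -1), 2) = Pow(Pow(-20, -1), 2) = Pow(Rational(-1, 20), 2) = Rational(1, 400)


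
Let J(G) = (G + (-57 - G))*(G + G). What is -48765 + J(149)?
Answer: -65751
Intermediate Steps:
J(G) = -114*G
-48765 + J(149) = -48765 - 114*149 = -48765 - 16986 = -65751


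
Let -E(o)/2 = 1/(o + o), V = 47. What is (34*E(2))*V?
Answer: -799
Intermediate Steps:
E(o) = -1/o (E(o) = -2/(o + o) = -2*1/(2*o) = -1/o)
(34*E(2))*V = (34*(-1/2))*47 = (34*(-1*½))*47 = (34*(-½))*47 = -17*47 = -799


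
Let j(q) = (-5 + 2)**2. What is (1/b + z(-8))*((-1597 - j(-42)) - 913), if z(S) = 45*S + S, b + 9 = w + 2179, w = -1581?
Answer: 545995769/589 ≈ 9.2699e+5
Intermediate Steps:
b = 589 (b = -9 + (-1581 + 2179) = -9 + 598 = 589)
j(q) = 9 (j(q) = (-3)**2 = 9)
z(S) = 46*S
(1/b + z(-8))*((-1597 - j(-42)) - 913) = (1/589 + 46*(-8))*((-1597 - 1*9) - 913) = (1/589 - 368)*((-1597 - 9) - 913) = -216751*(-1606 - 913)/589 = -216751/589*(-2519) = 545995769/589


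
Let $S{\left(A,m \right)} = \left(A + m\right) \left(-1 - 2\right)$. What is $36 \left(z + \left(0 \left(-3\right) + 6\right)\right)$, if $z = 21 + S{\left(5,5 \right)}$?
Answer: $-108$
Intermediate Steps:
$S{\left(A,m \right)} = - 3 A - 3 m$ ($S{\left(A,m \right)} = \left(A + m\right) \left(-3\right) = - 3 A - 3 m$)
$z = -9$ ($z = 21 - 30 = -9$)
$36 \left(z + \left(0 \left(-3\right) + 6\right)\right) = 36 \left(-9 + \left(0 \left(-3\right) + 6\right)\right) = 36 \left(-9 + \left(0 + 6\right)\right) = 36 \left(-9 + 6\right) = 36 \left(-3\right) = -108$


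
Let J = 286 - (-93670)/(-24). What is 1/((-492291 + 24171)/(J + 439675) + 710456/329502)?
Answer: 862092063447/933321632476 ≈ 0.92368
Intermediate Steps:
J = -43403/12 (J = 286 - (-93670)*(-1)/24 = 286 - 290*323/24 = 286 - 46835/12 = -43403/12 ≈ -3616.9)
1/((-492291 + 24171)/(J + 439675) + 710456/329502) = 1/((-492291 + 24171)/(-43403/12 + 439675) + 710456/329502) = 1/(-468120/5232697/12 + 710456*(1/329502)) = 1/(-468120*12/5232697 + 355228/164751) = 1/(-5617440/5232697 + 355228/164751) = 1/(933321632476/862092063447) = 862092063447/933321632476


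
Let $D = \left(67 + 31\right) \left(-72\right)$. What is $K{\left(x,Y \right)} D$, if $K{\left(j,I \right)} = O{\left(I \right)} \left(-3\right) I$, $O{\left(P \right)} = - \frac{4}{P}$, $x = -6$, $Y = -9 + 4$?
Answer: $-84672$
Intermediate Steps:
$Y = -5$
$K{\left(j,I \right)} = 12$ ($K{\left(j,I \right)} = - \frac{4}{I} \left(-3\right) I = \frac{12}{I} I = 12$)
$D = -7056$ ($D = 98 \left(-72\right) = -7056$)
$K{\left(x,Y \right)} D = 12 \left(-7056\right) = -84672$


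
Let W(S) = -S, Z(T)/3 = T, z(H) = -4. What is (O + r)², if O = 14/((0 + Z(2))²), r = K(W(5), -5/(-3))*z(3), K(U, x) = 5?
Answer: 124609/324 ≈ 384.60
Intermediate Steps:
Z(T) = 3*T
r = -20 (r = 5*(-4) = -20)
O = 7/18 (O = 14/((0 + 3*2)²) = 14/((0 + 6)²) = 14/(6²) = 14/36 = 14*(1/36) = 7/18 ≈ 0.38889)
(O + r)² = (7/18 - 20)² = (-353/18)² = 124609/324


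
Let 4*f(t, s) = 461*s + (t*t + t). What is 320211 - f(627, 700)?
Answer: 141097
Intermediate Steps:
f(t, s) = t/4 + t**2/4 + 461*s/4 (f(t, s) = (461*s + (t*t + t))/4 = (461*s + (t**2 + t))/4 = (461*s + (t + t**2))/4 = (t + t**2 + 461*s)/4 = t/4 + t**2/4 + 461*s/4)
320211 - f(627, 700) = 320211 - ((1/4)*627 + (1/4)*627**2 + (461/4)*700) = 320211 - (627/4 + (1/4)*393129 + 80675) = 320211 - (627/4 + 393129/4 + 80675) = 320211 - 1*179114 = 320211 - 179114 = 141097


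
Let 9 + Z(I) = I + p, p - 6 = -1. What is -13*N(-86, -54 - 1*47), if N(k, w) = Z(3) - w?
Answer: -1300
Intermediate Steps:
p = 5 (p = 6 - 1 = 5)
Z(I) = -4 + I (Z(I) = -9 + (I + 5) = -9 + (5 + I) = -4 + I)
N(k, w) = -1 - w (N(k, w) = (-4 + 3) - w = -1 - w)
-13*N(-86, -54 - 1*47) = -13*(-1 - (-54 - 1*47)) = -13*(-1 - (-54 - 47)) = -13*(-1 - 1*(-101)) = -13*(-1 + 101) = -13*100 = -1300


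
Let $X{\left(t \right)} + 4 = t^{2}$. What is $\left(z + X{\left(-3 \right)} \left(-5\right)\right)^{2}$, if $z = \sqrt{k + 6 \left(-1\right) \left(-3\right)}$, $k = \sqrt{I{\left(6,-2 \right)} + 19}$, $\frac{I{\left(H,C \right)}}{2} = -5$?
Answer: $\left(-25 + \sqrt{21}\right)^{2} \approx 416.87$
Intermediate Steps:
$I{\left(H,C \right)} = -10$ ($I{\left(H,C \right)} = 2 \left(-5\right) = -10$)
$X{\left(t \right)} = -4 + t^{2}$
$k = 3$ ($k = \sqrt{-10 + 19} = \sqrt{9} = 3$)
$z = \sqrt{21}$ ($z = \sqrt{3 + 6 \left(-1\right) \left(-3\right)} = \sqrt{3 - -18} = \sqrt{3 + 18} = \sqrt{21} \approx 4.5826$)
$\left(z + X{\left(-3 \right)} \left(-5\right)\right)^{2} = \left(\sqrt{21} + \left(-4 + \left(-3\right)^{2}\right) \left(-5\right)\right)^{2} = \left(\sqrt{21} + \left(-4 + 9\right) \left(-5\right)\right)^{2} = \left(\sqrt{21} + 5 \left(-5\right)\right)^{2} = \left(\sqrt{21} - 25\right)^{2} = \left(-25 + \sqrt{21}\right)^{2}$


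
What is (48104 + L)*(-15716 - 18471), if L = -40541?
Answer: -258556281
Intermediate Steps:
(48104 + L)*(-15716 - 18471) = (48104 - 40541)*(-15716 - 18471) = 7563*(-34187) = -258556281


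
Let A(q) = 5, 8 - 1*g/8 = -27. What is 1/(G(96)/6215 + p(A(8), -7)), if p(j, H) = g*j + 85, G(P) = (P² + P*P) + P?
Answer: 6215/9247803 ≈ 0.00067205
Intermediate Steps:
g = 280 (g = 64 - 8*(-27) = 64 + 216 = 280)
G(P) = P + 2*P² (G(P) = (P² + P²) + P = 2*P² + P = P + 2*P²)
p(j, H) = 85 + 280*j (p(j, H) = 280*j + 85 = 85 + 280*j)
1/(G(96)/6215 + p(A(8), -7)) = 1/((96*(1 + 2*96))/6215 + (85 + 280*5)) = 1/((96*(1 + 192))*(1/6215) + (85 + 1400)) = 1/((96*193)*(1/6215) + 1485) = 1/(18528*(1/6215) + 1485) = 1/(18528/6215 + 1485) = 1/(9247803/6215) = 6215/9247803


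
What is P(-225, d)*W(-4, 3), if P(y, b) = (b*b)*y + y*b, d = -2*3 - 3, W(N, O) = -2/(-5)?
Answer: -6480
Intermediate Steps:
W(N, O) = ⅖ (W(N, O) = -2*(-⅕) = ⅖)
d = -9 (d = -6 - 3 = -9)
P(y, b) = b*y + y*b² (P(y, b) = b²*y + b*y = y*b² + b*y = b*y + y*b²)
P(-225, d)*W(-4, 3) = -9*(-225)*(1 - 9)*(⅖) = -9*(-225)*(-8)*(⅖) = -16200*⅖ = -6480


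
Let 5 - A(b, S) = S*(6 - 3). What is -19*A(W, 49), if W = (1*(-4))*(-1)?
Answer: 2698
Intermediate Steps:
W = 4 (W = -4*(-1) = 4)
A(b, S) = 5 - 3*S (A(b, S) = 5 - S*(6 - 3) = 5 - S*3 = 5 - 3*S)
-19*A(W, 49) = -19*(5 - 3*49) = -19*(5 - 147) = -19*(-142) = 2698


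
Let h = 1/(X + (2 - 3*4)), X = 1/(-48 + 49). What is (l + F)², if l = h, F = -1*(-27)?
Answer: 58564/81 ≈ 723.01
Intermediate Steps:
F = 27
X = 1 (X = 1/1 = 1)
h = -⅑ (h = 1/(1 + (2 - 3*4)) = 1/(1 + (2 - 12)) = 1/(1 - 10) = 1/(-9) = -⅑ ≈ -0.11111)
l = -⅑ ≈ -0.11111
(l + F)² = (-⅑ + 27)² = (242/9)² = 58564/81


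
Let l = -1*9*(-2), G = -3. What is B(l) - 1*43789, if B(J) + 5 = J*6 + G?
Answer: -43689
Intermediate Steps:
l = 18 (l = -9*(-2) = 18)
B(J) = -8 + 6*J (B(J) = -5 + (J*6 - 3) = -5 + (6*J - 3) = -5 + (-3 + 6*J) = -8 + 6*J)
B(l) - 1*43789 = (-8 + 6*18) - 1*43789 = (-8 + 108) - 43789 = 100 - 43789 = -43689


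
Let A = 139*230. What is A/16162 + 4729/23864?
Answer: 419681089/192844984 ≈ 2.1763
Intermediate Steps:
A = 31970
A/16162 + 4729/23864 = 31970/16162 + 4729/23864 = 31970*(1/16162) + 4729*(1/23864) = 15985/8081 + 4729/23864 = 419681089/192844984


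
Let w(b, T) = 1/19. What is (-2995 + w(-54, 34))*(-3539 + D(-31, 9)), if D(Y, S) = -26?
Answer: 202862760/19 ≈ 1.0677e+7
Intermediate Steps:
w(b, T) = 1/19
(-2995 + w(-54, 34))*(-3539 + D(-31, 9)) = (-2995 + 1/19)*(-3539 - 26) = -56904/19*(-3565) = 202862760/19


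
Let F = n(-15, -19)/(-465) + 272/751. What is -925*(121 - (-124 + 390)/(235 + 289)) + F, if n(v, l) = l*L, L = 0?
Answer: -21930123811/196762 ≈ -1.1146e+5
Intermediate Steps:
n(v, l) = 0 (n(v, l) = l*0 = 0)
F = 272/751 (F = 0/(-465) + 272/751 = 0*(-1/465) + 272*(1/751) = 0 + 272/751 = 272/751 ≈ 0.36218)
-925*(121 - (-124 + 390)/(235 + 289)) + F = -925*(121 - (-124 + 390)/(235 + 289)) + 272/751 = -925*(121 - 266/524) + 272/751 = -925*(121 - 1*133/262) + 272/751 = -925*(121 - 133/262) + 272/751 = -925*31569/262 + 272/751 = -29201325/262 + 272/751 = -21930123811/196762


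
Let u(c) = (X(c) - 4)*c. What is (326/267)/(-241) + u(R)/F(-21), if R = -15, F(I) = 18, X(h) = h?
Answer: 679001/42898 ≈ 15.828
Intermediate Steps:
u(c) = c*(-4 + c) (u(c) = (c - 4)*c = (-4 + c)*c = c*(-4 + c))
(326/267)/(-241) + u(R)/F(-21) = (326/267)/(-241) - 15*(-4 - 15)/18 = (326*(1/267))*(-1/241) - 15*(-19)*(1/18) = (326/267)*(-1/241) + 285*(1/18) = -326/64347 + 95/6 = 679001/42898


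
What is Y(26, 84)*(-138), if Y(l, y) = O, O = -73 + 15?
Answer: 8004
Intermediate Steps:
O = -58
Y(l, y) = -58
Y(26, 84)*(-138) = -58*(-138) = 8004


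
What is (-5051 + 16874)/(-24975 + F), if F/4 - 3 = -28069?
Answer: -11823/137239 ≈ -0.086149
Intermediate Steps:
F = -112264 (F = 12 + 4*(-28069) = 12 - 112276 = -112264)
(-5051 + 16874)/(-24975 + F) = (-5051 + 16874)/(-24975 - 112264) = 11823/(-137239) = 11823*(-1/137239) = -11823/137239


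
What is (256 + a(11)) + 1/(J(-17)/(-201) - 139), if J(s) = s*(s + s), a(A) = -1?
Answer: 7271634/28517 ≈ 254.99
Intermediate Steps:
J(s) = 2*s² (J(s) = s*(2*s) = 2*s²)
(256 + a(11)) + 1/(J(-17)/(-201) - 139) = (256 - 1) + 1/((2*(-17)²)/(-201) - 139) = 255 + 1/((2*289)*(-1/201) - 139) = 255 + 1/(578*(-1/201) - 139) = 255 + 1/(-578/201 - 139) = 255 + 1/(-28517/201) = 255 - 201/28517 = 7271634/28517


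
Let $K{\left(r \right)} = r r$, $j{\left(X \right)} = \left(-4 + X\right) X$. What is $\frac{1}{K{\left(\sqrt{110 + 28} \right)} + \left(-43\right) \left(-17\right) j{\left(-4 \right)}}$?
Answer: $\frac{1}{23530} \approx 4.2499 \cdot 10^{-5}$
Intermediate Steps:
$j{\left(X \right)} = X \left(-4 + X\right)$
$K{\left(r \right)} = r^{2}$
$\frac{1}{K{\left(\sqrt{110 + 28} \right)} + \left(-43\right) \left(-17\right) j{\left(-4 \right)}} = \frac{1}{\left(\sqrt{110 + 28}\right)^{2} + \left(-43\right) \left(-17\right) \left(- 4 \left(-4 - 4\right)\right)} = \frac{1}{\left(\sqrt{138}\right)^{2} + 731 \left(\left(-4\right) \left(-8\right)\right)} = \frac{1}{138 + 731 \cdot 32} = \frac{1}{138 + 23392} = \frac{1}{23530}$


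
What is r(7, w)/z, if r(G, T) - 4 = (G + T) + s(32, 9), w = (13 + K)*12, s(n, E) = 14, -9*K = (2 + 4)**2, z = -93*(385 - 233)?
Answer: -7/744 ≈ -0.0094086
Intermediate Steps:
z = -14136 (z = -93*152 = -14136)
K = -4 (K = -(2 + 4)**2/9 = -1/9*6**2 = -1/9*36 = -4)
w = 108 (w = (13 - 4)*12 = 9*12 = 108)
r(G, T) = 18 + G + T (r(G, T) = 4 + ((G + T) + 14) = 4 + (14 + G + T) = 18 + G + T)
r(7, w)/z = (18 + 7 + 108)/(-14136) = 133*(-1/14136) = -7/744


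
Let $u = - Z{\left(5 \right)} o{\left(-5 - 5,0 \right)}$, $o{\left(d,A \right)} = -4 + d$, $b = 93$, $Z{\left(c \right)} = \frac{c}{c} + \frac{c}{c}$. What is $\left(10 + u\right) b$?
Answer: $3534$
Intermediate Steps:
$Z{\left(c \right)} = 2$ ($Z{\left(c \right)} = 1 + 1 = 2$)
$u = 28$ ($u = \left(-1\right) 2 \left(-4 - 10\right) = - 2 \left(-4 - 10\right) = \left(-2\right) \left(-14\right) = 28$)
$\left(10 + u\right) b = \left(10 + 28\right) 93 = 38 \cdot 93 = 3534$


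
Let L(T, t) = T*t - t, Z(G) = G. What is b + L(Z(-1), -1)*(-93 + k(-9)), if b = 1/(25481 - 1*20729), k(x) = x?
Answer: -969407/4752 ≈ -204.00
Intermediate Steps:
L(T, t) = -t + T*t
b = 1/4752 (b = 1/(25481 - 20729) = 1/4752 ≈ 0.00021044)
b + L(Z(-1), -1)*(-93 + k(-9)) = 1/4752 + (-(-1 - 1))*(-93 - 9) = 1/4752 - 1*(-2)*(-102) = 1/4752 + 2*(-102) = 1/4752 - 204 = -969407/4752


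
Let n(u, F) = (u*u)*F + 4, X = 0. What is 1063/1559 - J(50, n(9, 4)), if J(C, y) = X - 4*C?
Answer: 312863/1559 ≈ 200.68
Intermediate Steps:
n(u, F) = 4 + F*u**2 (n(u, F) = u**2*F + 4 = F*u**2 + 4 = 4 + F*u**2)
J(C, y) = -4*C (J(C, y) = 0 - 4*C = -4*C)
1063/1559 - J(50, n(9, 4)) = 1063/1559 - (-4)*50 = 1063*(1/1559) - 1*(-200) = 1063/1559 + 200 = 312863/1559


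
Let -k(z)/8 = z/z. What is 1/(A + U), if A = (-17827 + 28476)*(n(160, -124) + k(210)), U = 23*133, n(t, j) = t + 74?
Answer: 1/2409733 ≈ 4.1498e-7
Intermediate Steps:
n(t, j) = 74 + t
k(z) = -8 (k(z) = -8*z/z = -8*1 = -8)
U = 3059
A = 2406674 (A = (-17827 + 28476)*((74 + 160) - 8) = 10649*(234 - 8) = 10649*226 = 2406674)
1/(A + U) = 1/(2406674 + 3059) = 1/2409733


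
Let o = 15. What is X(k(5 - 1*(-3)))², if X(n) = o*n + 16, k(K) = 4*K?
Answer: 246016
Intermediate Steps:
X(n) = 16 + 15*n (X(n) = 15*n + 16 = 16 + 15*n)
X(k(5 - 1*(-3)))² = (16 + 15*(4*(5 - 1*(-3))))² = (16 + 15*(4*(5 + 3)))² = (16 + 15*(4*8))² = (16 + 15*32)² = (16 + 480)² = 496² = 246016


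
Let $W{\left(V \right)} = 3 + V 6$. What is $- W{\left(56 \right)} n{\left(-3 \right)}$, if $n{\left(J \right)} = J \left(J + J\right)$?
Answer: $-6102$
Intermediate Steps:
$W{\left(V \right)} = 3 + 6 V$
$n{\left(J \right)} = 2 J^{2}$ ($n{\left(J \right)} = J 2 J = 2 J^{2}$)
$- W{\left(56 \right)} n{\left(-3 \right)} = - (3 + 6 \cdot 56) 2 \left(-3\right)^{2} = - (3 + 336) 2 \cdot 9 = \left(-1\right) 339 \cdot 18 = \left(-339\right) 18 = -6102$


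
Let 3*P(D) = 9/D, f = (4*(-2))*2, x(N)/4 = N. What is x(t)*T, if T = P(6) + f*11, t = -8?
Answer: 5616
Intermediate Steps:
x(N) = 4*N
f = -16 (f = -8*2 = -16)
P(D) = 3/D (P(D) = (9/D)/3 = 3/D)
T = -351/2 (T = 3/6 - 16*11 = 3*(1/6) - 176 = 1/2 - 176 = -351/2 ≈ -175.50)
x(t)*T = (4*(-8))*(-351/2) = -32*(-351/2) = 5616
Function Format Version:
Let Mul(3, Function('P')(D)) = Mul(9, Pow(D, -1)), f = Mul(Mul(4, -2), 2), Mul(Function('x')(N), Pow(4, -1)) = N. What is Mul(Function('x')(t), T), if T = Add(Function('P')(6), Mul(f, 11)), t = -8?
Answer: 5616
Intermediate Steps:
Function('x')(N) = Mul(4, N)
f = -16 (f = Mul(-8, 2) = -16)
Function('P')(D) = Mul(3, Pow(D, -1)) (Function('P')(D) = Mul(Rational(1, 3), Mul(9, Pow(D, -1))) = Mul(3, Pow(D, -1)))
T = Rational(-351, 2) (T = Add(Mul(3, Pow(6, -1)), Mul(-16, 11)) = Add(Mul(3, Rational(1, 6)), -176) = Add(Rational(1, 2), -176) = Rational(-351, 2) ≈ -175.50)
Mul(Function('x')(t), T) = Mul(Mul(4, -8), Rational(-351, 2)) = Mul(-32, Rational(-351, 2)) = 5616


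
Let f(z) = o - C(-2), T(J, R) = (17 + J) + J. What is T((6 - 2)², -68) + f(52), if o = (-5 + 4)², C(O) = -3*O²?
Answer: 62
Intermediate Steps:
T(J, R) = 17 + 2*J
o = 1 (o = (-1)² = 1)
f(z) = 13 (f(z) = 1 - (-3)*(-2)² = 1 - (-3)*4 = 1 - 1*(-12) = 1 + 12 = 13)
T((6 - 2)², -68) + f(52) = (17 + 2*(6 - 2)²) + 13 = (17 + 2*4²) + 13 = (17 + 2*16) + 13 = (17 + 32) + 13 = 49 + 13 = 62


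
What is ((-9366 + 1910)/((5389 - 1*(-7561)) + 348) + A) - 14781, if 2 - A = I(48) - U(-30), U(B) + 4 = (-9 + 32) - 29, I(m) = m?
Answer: -98654941/6649 ≈ -14838.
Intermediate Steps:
U(B) = -10 (U(B) = -4 + ((-9 + 32) - 29) = -4 + (23 - 29) = -4 - 6 = -10)
A = -56 (A = 2 - (48 - 1*(-10)) = 2 - (48 + 10) = 2 - 1*58 = 2 - 58 = -56)
((-9366 + 1910)/((5389 - 1*(-7561)) + 348) + A) - 14781 = ((-9366 + 1910)/((5389 - 1*(-7561)) + 348) - 56) - 14781 = (-7456/((5389 + 7561) + 348) - 56) - 14781 = (-7456/(12950 + 348) - 56) - 14781 = (-7456/13298 - 56) - 14781 = (-7456*1/13298 - 56) - 14781 = (-3728/6649 - 56) - 14781 = -376072/6649 - 14781 = -98654941/6649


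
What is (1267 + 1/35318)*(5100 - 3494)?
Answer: 35932569321/17659 ≈ 2.0348e+6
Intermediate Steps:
(1267 + 1/35318)*(5100 - 3494) = (1267 + 1/35318)*1606 = (44747907/35318)*1606 = 35932569321/17659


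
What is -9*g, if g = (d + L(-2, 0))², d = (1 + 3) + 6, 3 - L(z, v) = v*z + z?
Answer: -2025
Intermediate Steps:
L(z, v) = 3 - z - v*z (L(z, v) = 3 - (v*z + z) = 3 - (z + v*z) = 3 + (-z - v*z) = 3 - z - v*z)
d = 10 (d = 4 + 6 = 10)
g = 225 (g = (10 + (3 - 1*(-2) - 1*0*(-2)))² = (10 + (3 + 2 + 0))² = (10 + 5)² = 15² = 225)
-9*g = -9*225 = -2025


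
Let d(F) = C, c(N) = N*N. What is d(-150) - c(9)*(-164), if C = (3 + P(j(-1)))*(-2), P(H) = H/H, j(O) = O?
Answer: 13276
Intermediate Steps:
c(N) = N²
P(H) = 1
C = -8 (C = (3 + 1)*(-2) = 4*(-2) = -8)
d(F) = -8
d(-150) - c(9)*(-164) = -8 - 9²*(-164) = -8 - 81*(-164) = -8 - 1*(-13284) = -8 + 13284 = 13276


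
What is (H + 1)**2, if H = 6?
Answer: 49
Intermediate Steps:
(H + 1)**2 = (6 + 1)**2 = 7**2 = 49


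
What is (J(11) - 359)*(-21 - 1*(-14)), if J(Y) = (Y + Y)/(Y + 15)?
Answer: 32592/13 ≈ 2507.1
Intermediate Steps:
J(Y) = 2*Y/(15 + Y) (J(Y) = (2*Y)/(15 + Y) = 2*Y/(15 + Y))
(J(11) - 359)*(-21 - 1*(-14)) = (2*11/(15 + 11) - 359)*(-21 - 1*(-14)) = (2*11/26 - 359)*(-21 + 14) = (2*11*(1/26) - 359)*(-7) = (11/13 - 359)*(-7) = -4656/13*(-7) = 32592/13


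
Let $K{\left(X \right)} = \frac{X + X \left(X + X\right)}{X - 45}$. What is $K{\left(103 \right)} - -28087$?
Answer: $\frac{1650367}{58} \approx 28455.0$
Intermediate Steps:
$K{\left(X \right)} = \frac{X + 2 X^{2}}{-45 + X}$ ($K{\left(X \right)} = \frac{X + X 2 X}{-45 + X} = \frac{X + 2 X^{2}}{-45 + X}$)
$K{\left(103 \right)} - -28087 = \frac{103 \left(1 + 2 \cdot 103\right)}{-45 + 103} - -28087 = \frac{103 \left(1 + 206\right)}{58} + 28087 = 103 \cdot \frac{1}{58} \cdot 207 + 28087 = \frac{21321}{58} + 28087 = \frac{1650367}{58}$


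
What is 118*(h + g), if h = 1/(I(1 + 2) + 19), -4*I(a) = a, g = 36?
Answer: 310576/73 ≈ 4254.5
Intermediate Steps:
I(a) = -a/4
h = 4/73 (h = 1/(-(1 + 2)/4 + 19) = 1/(-1/4*3 + 19) = 1/(-3/4 + 19) = 1/(73/4) = 4/73 ≈ 0.054795)
118*(h + g) = 118*(4/73 + 36) = 118*(2632/73) = 310576/73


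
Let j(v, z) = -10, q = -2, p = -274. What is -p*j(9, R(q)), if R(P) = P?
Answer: -2740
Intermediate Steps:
-p*j(9, R(q)) = -(-274)*(-10) = -1*2740 = -2740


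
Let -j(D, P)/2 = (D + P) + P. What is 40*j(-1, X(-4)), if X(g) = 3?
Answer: -400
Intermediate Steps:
j(D, P) = -4*P - 2*D (j(D, P) = -2*((D + P) + P) = -2*(D + 2*P) = -4*P - 2*D)
40*j(-1, X(-4)) = 40*(-4*3 - 2*(-1)) = 40*(-12 + 2) = 40*(-10) = -400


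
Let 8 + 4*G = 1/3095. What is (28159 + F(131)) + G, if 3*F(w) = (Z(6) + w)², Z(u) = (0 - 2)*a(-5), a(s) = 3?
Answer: 1239188483/37140 ≈ 33365.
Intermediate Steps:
G = -24759/12380 (G = -2 + (¼)/3095 = -2 + (¼)*(1/3095) = -2 + 1/12380 = -24759/12380 ≈ -1.9999)
Z(u) = -6 (Z(u) = (0 - 2)*3 = -2*3 = -6)
F(w) = (-6 + w)²/3
(28159 + F(131)) + G = (28159 + (-6 + 131)²/3) - 24759/12380 = (28159 + (⅓)*125²) - 24759/12380 = (28159 + (⅓)*15625) - 24759/12380 = (28159 + 15625/3) - 24759/12380 = 100102/3 - 24759/12380 = 1239188483/37140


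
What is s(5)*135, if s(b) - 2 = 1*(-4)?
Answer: -270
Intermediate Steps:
s(b) = -2 (s(b) = 2 + 1*(-4) = 2 - 4 = -2)
s(5)*135 = -2*135 = -270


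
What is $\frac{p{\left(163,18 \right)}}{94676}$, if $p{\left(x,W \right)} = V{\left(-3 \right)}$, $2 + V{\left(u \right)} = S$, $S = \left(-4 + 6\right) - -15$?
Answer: $\frac{15}{94676} \approx 0.00015844$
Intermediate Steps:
$S = 17$ ($S = 2 + 15 = 17$)
$V{\left(u \right)} = 15$ ($V{\left(u \right)} = -2 + 17 = 15$)
$p{\left(x,W \right)} = 15$
$\frac{p{\left(163,18 \right)}}{94676} = \frac{15}{94676}$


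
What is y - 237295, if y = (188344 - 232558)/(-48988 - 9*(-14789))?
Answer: -19959638549/84113 ≈ -2.3730e+5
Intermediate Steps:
y = -44214/84113 (y = -44214/(-48988 + 133101) = -44214/84113 ≈ -0.52565)
y - 237295 = -44214/84113 - 237295 = -19959638549/84113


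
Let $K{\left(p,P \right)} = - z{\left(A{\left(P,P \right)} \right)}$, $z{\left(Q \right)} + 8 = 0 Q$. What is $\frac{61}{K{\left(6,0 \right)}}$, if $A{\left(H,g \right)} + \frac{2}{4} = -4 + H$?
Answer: $\frac{61}{8} \approx 7.625$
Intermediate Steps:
$A{\left(H,g \right)} = - \frac{9}{2} + H$ ($A{\left(H,g \right)} = - \frac{1}{2} + \left(-4 + H\right) = - \frac{9}{2} + H$)
$z{\left(Q \right)} = -8$ ($z{\left(Q \right)} = -8 + 0 Q = -8 + 0 = -8$)
$K{\left(p,P \right)} = 8$ ($K{\left(p,P \right)} = \left(-1\right) \left(-8\right) = 8$)
$\frac{61}{K{\left(6,0 \right)}} = \frac{61}{8}$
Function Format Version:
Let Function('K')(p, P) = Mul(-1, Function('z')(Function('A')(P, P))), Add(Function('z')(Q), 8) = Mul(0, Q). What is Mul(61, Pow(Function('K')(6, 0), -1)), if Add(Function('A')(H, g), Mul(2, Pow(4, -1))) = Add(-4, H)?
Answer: Rational(61, 8) ≈ 7.6250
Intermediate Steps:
Function('A')(H, g) = Add(Rational(-9, 2), H) (Function('A')(H, g) = Add(Rational(-1, 2), Add(-4, H)) = Add(Rational(-9, 2), H))
Function('z')(Q) = -8 (Function('z')(Q) = Add(-8, Mul(0, Q)) = Add(-8, 0) = -8)
Function('K')(p, P) = 8 (Function('K')(p, P) = Mul(-1, -8) = 8)
Mul(61, Pow(Function('K')(6, 0), -1)) = Mul(61, Pow(8, -1)) = Mul(61, Rational(1, 8)) = Rational(61, 8)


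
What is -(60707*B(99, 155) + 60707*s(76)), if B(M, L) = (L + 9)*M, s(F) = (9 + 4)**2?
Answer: -995898335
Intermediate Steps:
s(F) = 169 (s(F) = 13**2 = 169)
B(M, L) = M*(9 + L) (B(M, L) = (9 + L)*M = M*(9 + L))
-(60707*B(99, 155) + 60707*s(76)) = -(10259483 + 6009993*(9 + 155)) = -60707/(1/(169 + 99*164)) = -60707/(1/(169 + 16236)) = -60707/(1/16405) = -60707/1/16405 = -60707*16405 = -995898335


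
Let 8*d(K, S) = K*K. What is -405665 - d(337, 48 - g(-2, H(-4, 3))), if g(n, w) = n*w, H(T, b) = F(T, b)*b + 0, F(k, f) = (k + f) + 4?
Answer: -3358889/8 ≈ -4.1986e+5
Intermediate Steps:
F(k, f) = 4 + f + k (F(k, f) = (f + k) + 4 = 4 + f + k)
H(T, b) = b*(4 + T + b) (H(T, b) = (4 + b + T)*b + 0 = (4 + T + b)*b + 0 = b*(4 + T + b) + 0 = b*(4 + T + b))
d(K, S) = K²/8 (d(K, S) = (K*K)/8 = K²/8)
-405665 - d(337, 48 - g(-2, H(-4, 3))) = -405665 - 337²/8 = -405665 - 113569/8 = -3358889/8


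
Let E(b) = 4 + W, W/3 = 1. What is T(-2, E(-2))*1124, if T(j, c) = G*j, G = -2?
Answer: 4496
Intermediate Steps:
W = 3 (W = 3*1 = 3)
E(b) = 7 (E(b) = 4 + 3 = 7)
T(j, c) = -2*j
T(-2, E(-2))*1124 = -2*(-2)*1124 = 4*1124 = 4496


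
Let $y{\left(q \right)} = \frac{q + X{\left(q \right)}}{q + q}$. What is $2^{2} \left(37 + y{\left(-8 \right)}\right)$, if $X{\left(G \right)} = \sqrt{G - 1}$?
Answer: $150 - \frac{3 i}{4} \approx 150.0 - 0.75 i$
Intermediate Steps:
$X{\left(G \right)} = \sqrt{-1 + G}$
$y{\left(q \right)} = \frac{q + \sqrt{-1 + q}}{2 q}$ ($y{\left(q \right)} = \frac{q + \sqrt{-1 + q}}{q + q} = \frac{q + \sqrt{-1 + q}}{2 q}$)
$2^{2} \left(37 + y{\left(-8 \right)}\right) = 2^{2} \left(37 + \frac{-8 + \sqrt{-1 - 8}}{2 \left(-8\right)}\right) = 4 \left(37 + \frac{1}{2} \left(- \frac{1}{8}\right) \left(-8 + \sqrt{-9}\right)\right) = 4 \left(37 + \frac{1}{2} \left(- \frac{1}{8}\right) \left(-8 + 3 i\right)\right) = 4 \left(37 + \left(\frac{1}{2} - \frac{3 i}{16}\right)\right) = 4 \left(\frac{75}{2} - \frac{3 i}{16}\right) = 150 - \frac{3 i}{4}$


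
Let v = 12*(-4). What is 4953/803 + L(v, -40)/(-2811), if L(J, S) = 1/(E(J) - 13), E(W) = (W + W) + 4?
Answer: 1461903518/237009465 ≈ 6.1681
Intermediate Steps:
E(W) = 4 + 2*W (E(W) = 2*W + 4 = 4 + 2*W)
v = -48
L(J, S) = 1/(-9 + 2*J) (L(J, S) = 1/((4 + 2*J) - 13) = 1/(-9 + 2*J))
4953/803 + L(v, -40)/(-2811) = 4953/803 + 1/((-9 + 2*(-48))*(-2811)) = 4953*(1/803) - 1/2811/(-9 - 96) = 4953/803 - 1/2811/(-105) = 4953/803 - 1/105*(-1/2811) = 4953/803 + 1/295155 = 1461903518/237009465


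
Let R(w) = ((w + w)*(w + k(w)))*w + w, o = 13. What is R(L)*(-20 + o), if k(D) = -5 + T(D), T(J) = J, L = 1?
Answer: 35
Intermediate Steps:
k(D) = -5 + D
R(w) = w + 2*w²*(-5 + 2*w) (R(w) = ((w + w)*(w + (-5 + w)))*w + w = ((2*w)*(-5 + 2*w))*w + w = (2*w*(-5 + 2*w))*w + w = 2*w²*(-5 + 2*w) + w = w + 2*w²*(-5 + 2*w))
R(L)*(-20 + o) = (1*(1 - 10*1 + 4*1²))*(-20 + 13) = (1*(1 - 10 + 4*1))*(-7) = (1*(1 - 10 + 4))*(-7) = (1*(-5))*(-7) = -5*(-7) = 35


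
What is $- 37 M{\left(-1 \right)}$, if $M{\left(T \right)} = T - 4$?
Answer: $185$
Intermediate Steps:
$M{\left(T \right)} = -4 + T$ ($M{\left(T \right)} = T - 4 = -4 + T$)
$- 37 M{\left(-1 \right)} = - 37 \left(-4 - 1\right) = \left(-37\right) \left(-5\right) = 185$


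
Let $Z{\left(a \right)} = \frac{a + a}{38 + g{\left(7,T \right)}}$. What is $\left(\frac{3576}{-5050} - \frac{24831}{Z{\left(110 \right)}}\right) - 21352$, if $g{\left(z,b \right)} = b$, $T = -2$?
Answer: $- \frac{705928363}{27775} \approx -25416.0$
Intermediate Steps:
$Z{\left(a \right)} = \frac{a}{18}$ ($Z{\left(a \right)} = \frac{a + a}{38 - 2} = \frac{2 a}{36} = 2 a \frac{1}{36} = \frac{a}{18}$)
$\left(\frac{3576}{-5050} - \frac{24831}{Z{\left(110 \right)}}\right) - 21352 = \left(\frac{3576}{-5050} - \frac{24831}{\frac{1}{18} \cdot 110}\right) - 21352 = \left(3576 \left(- \frac{1}{5050}\right) - \frac{24831}{\frac{55}{9}}\right) - 21352 = \left(- \frac{1788}{2525} - \frac{223479}{55}\right) - 21352 = - \frac{112876563}{27775} - 21352 = - \frac{705928363}{27775}$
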